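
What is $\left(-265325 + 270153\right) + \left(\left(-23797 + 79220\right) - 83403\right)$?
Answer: $-23152$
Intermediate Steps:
$\left(-265325 + 270153\right) + \left(\left(-23797 + 79220\right) - 83403\right) = 4828 + \left(55423 - 83403\right) = 4828 - 27980 = -23152$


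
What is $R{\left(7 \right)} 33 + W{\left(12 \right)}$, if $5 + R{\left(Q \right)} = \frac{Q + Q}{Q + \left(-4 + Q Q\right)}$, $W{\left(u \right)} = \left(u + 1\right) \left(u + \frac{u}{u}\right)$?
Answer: $\frac{335}{26} \approx 12.885$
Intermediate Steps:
$W{\left(u \right)} = \left(1 + u\right)^{2}$ ($W{\left(u \right)} = \left(1 + u\right) \left(u + 1\right) = \left(1 + u\right) \left(1 + u\right) = \left(1 + u\right)^{2}$)
$R{\left(Q \right)} = -5 + \frac{2 Q}{-4 + Q + Q^{2}}$ ($R{\left(Q \right)} = -5 + \frac{Q + Q}{Q + \left(-4 + Q Q\right)} = -5 + \frac{2 Q}{Q + \left(-4 + Q^{2}\right)} = -5 + \frac{2 Q}{-4 + Q + Q^{2}}$)
$R{\left(7 \right)} 33 + W{\left(12 \right)} = \frac{20 - 5 \cdot 7^{2} - 21}{-4 + 7 + 7^{2}} \cdot 33 + \left(1 + 12^{2} + 2 \cdot 12\right) = \frac{20 - 245 - 21}{-4 + 7 + 49} \cdot 33 + \left(1 + 144 + 24\right) = \frac{20 - 245 - 21}{52} \cdot 33 + 169 = \frac{1}{52} \left(-246\right) 33 + 169 = \left(- \frac{123}{26}\right) 33 + 169 = - \frac{4059}{26} + 169 = \frac{335}{26}$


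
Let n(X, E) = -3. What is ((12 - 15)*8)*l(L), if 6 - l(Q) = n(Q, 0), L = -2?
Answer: -216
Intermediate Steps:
l(Q) = 9 (l(Q) = 6 - 1*(-3) = 6 + 3 = 9)
((12 - 15)*8)*l(L) = ((12 - 15)*8)*9 = -3*8*9 = -24*9 = -216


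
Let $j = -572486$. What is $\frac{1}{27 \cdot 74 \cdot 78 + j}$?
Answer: $- \frac{1}{416642} \approx -2.4001 \cdot 10^{-6}$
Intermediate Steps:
$\frac{1}{27 \cdot 74 \cdot 78 + j} = \frac{1}{27 \cdot 74 \cdot 78 - 572486} = \frac{1}{1998 \cdot 78 - 572486} = \frac{1}{155844 - 572486} = \frac{1}{-416642} = - \frac{1}{416642}$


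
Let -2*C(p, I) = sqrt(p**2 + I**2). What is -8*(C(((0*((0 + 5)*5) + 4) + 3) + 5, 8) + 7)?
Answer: -56 + 16*sqrt(13) ≈ 1.6888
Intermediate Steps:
C(p, I) = -sqrt(I**2 + p**2)/2 (C(p, I) = -sqrt(p**2 + I**2)/2 = -sqrt(I**2 + p**2)/2)
-8*(C(((0*((0 + 5)*5) + 4) + 3) + 5, 8) + 7) = -8*(-sqrt(8**2 + (((0*((0 + 5)*5) + 4) + 3) + 5)**2)/2 + 7) = -8*(-sqrt(64 + (((0*(5*5) + 4) + 3) + 5)**2)/2 + 7) = -8*(-sqrt(64 + (((0*25 + 4) + 3) + 5)**2)/2 + 7) = -8*(-sqrt(64 + (((0 + 4) + 3) + 5)**2)/2 + 7) = -8*(-sqrt(64 + ((4 + 3) + 5)**2)/2 + 7) = -8*(-sqrt(64 + (7 + 5)**2)/2 + 7) = -8*(-sqrt(64 + 12**2)/2 + 7) = -8*(-sqrt(64 + 144)/2 + 7) = -8*(-2*sqrt(13) + 7) = -8*(7 - 2*sqrt(13)) = -56 + 16*sqrt(13)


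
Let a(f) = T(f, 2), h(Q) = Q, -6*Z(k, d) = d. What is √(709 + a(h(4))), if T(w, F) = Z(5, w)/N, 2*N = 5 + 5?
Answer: 7*√3255/15 ≈ 26.625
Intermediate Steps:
Z(k, d) = -d/6
N = 5 (N = (5 + 5)/2 = (½)*10 = 5)
T(w, F) = -w/30 (T(w, F) = -w/6/5 = -w/6*(⅕) = -w/30)
a(f) = -f/30
√(709 + a(h(4))) = √(709 - 1/30*4) = √(709 - 2/15) = √(10633/15) = 7*√3255/15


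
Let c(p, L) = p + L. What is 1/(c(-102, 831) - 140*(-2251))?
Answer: 1/315869 ≈ 3.1659e-6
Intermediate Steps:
c(p, L) = L + p
1/(c(-102, 831) - 140*(-2251)) = 1/((831 - 102) - 140*(-2251)) = 1/(729 + 315140) = 1/315869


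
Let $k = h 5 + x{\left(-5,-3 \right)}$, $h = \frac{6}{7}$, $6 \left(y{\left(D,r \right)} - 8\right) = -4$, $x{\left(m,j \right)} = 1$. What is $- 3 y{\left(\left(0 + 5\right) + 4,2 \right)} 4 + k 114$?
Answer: $\frac{3602}{7} \approx 514.57$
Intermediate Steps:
$y{\left(D,r \right)} = \frac{22}{3}$ ($y{\left(D,r \right)} = 8 + \frac{1}{6} \left(-4\right) = 8 - \frac{2}{3} = \frac{22}{3}$)
$h = \frac{6}{7}$ ($h = 6 \cdot \frac{1}{7} = \frac{6}{7} \approx 0.85714$)
$k = \frac{37}{7}$ ($k = \frac{6}{7} \cdot 5 + 1 = \frac{30}{7} + 1 = \frac{37}{7} \approx 5.2857$)
$- 3 y{\left(\left(0 + 5\right) + 4,2 \right)} 4 + k 114 = \left(-3\right) \frac{22}{3} \cdot 4 + \frac{37}{7} \cdot 114 = \left(-22\right) 4 + \frac{4218}{7} = -88 + \frac{4218}{7} = \frac{3602}{7}$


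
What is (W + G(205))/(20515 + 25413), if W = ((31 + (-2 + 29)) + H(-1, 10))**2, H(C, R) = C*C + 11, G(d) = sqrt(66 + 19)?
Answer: 1225/11482 + sqrt(85)/45928 ≈ 0.10689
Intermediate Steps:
G(d) = sqrt(85)
H(C, R) = 11 + C**2 (H(C, R) = C**2 + 11 = 11 + C**2)
W = 4900 (W = ((31 + (-2 + 29)) + (11 + (-1)**2))**2 = ((31 + 27) + (11 + 1))**2 = (58 + 12)**2 = 70**2 = 4900)
(W + G(205))/(20515 + 25413) = (4900 + sqrt(85))/(20515 + 25413) = (4900 + sqrt(85))/45928 = (4900 + sqrt(85))*(1/45928) = 1225/11482 + sqrt(85)/45928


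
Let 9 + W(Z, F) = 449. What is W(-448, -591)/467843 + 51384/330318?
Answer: 4030830772/25756160679 ≈ 0.15650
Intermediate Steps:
W(Z, F) = 440 (W(Z, F) = -9 + 449 = 440)
W(-448, -591)/467843 + 51384/330318 = 440/467843 + 51384/330318 = 440*(1/467843) + 51384*(1/330318) = 440/467843 + 8564/55053 = 4030830772/25756160679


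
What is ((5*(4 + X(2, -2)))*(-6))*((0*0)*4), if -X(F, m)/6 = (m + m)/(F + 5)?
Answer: 0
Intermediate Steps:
X(F, m) = -12*m/(5 + F) (X(F, m) = -6*(m + m)/(F + 5) = -6*2*m/(5 + F) = -12*m/(5 + F))
((5*(4 + X(2, -2)))*(-6))*((0*0)*4) = ((5*(4 - 12*(-2)/(5 + 2)))*(-6))*((0*0)*4) = ((5*(4 - 12*(-2)/7))*(-6))*(0*4) = ((5*(4 - 12*(-2)*⅐))*(-6))*0 = ((5*(4 + 24/7))*(-6))*0 = ((5*(52/7))*(-6))*0 = ((260/7)*(-6))*0 = -1560/7*0 = 0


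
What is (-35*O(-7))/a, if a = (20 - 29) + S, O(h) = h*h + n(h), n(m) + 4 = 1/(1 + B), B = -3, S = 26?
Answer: -3115/34 ≈ -91.618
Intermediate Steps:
n(m) = -9/2 (n(m) = -4 + 1/(1 - 3) = -4 + 1/(-2) = -4 - 1/2 = -9/2)
O(h) = -9/2 + h**2 (O(h) = h*h - 9/2 = h**2 - 9/2 = -9/2 + h**2)
a = 17 (a = (20 - 29) + 26 = -9 + 26 = 17)
(-35*O(-7))/a = -35*(-9/2 + (-7)**2)/17 = -35*(-9/2 + 49)*(1/17) = -35*89/2*(1/17) = -3115/2*1/17 = -3115/34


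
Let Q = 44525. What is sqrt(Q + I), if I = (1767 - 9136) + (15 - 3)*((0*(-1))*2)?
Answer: 2*sqrt(9289) ≈ 192.76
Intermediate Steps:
I = -7369 (I = -7369 + 12*(0*2) = -7369 + 12*0 = -7369 + 0 = -7369)
sqrt(Q + I) = sqrt(44525 - 7369) = sqrt(37156) = 2*sqrt(9289)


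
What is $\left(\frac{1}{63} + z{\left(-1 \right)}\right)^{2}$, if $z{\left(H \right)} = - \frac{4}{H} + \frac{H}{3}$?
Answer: $\frac{53824}{3969} \approx 13.561$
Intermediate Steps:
$z{\left(H \right)} = - \frac{4}{H} + \frac{H}{3}$ ($z{\left(H \right)} = - \frac{4}{H} + H \frac{1}{3} = - \frac{4}{H} + \frac{H}{3}$)
$\left(\frac{1}{63} + z{\left(-1 \right)}\right)^{2} = \left(\frac{1}{63} + \left(- \frac{4}{-1} + \frac{1}{3} \left(-1\right)\right)\right)^{2} = \left(\frac{1}{63} - - \frac{11}{3}\right)^{2} = \left(\frac{1}{63} + \left(4 - \frac{1}{3}\right)\right)^{2} = \left(\frac{1}{63} + \frac{11}{3}\right)^{2} = \left(\frac{232}{63}\right)^{2} = \frac{53824}{3969}$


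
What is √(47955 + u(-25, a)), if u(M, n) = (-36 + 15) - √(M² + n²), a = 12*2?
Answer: √(47934 - √1201) ≈ 218.86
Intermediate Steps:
a = 24
u(M, n) = -21 - √(M² + n²)
√(47955 + u(-25, a)) = √(47955 + (-21 - √((-25)² + 24²))) = √(47955 + (-21 - √(625 + 576))) = √(47955 + (-21 - √1201)) = √(47934 - √1201)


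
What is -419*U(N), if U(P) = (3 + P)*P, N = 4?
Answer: -11732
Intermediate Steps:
U(P) = P*(3 + P)
-419*U(N) = -1676*(3 + 4) = -1676*7 = -419*28 = -11732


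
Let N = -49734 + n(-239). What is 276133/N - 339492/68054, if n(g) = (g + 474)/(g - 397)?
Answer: -11345087488890/1076310044593 ≈ -10.541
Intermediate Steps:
n(g) = (474 + g)/(-397 + g)
N = -31631059/636 (N = -49734 + (474 - 239)/(-397 - 239) = -49734 + 235/(-636) = -49734 - 1/636*235 = -49734 - 235/636 = -31631059/636 ≈ -49734.)
276133/N - 339492/68054 = 276133/(-31631059/636) - 339492/68054 = 276133*(-636/31631059) - 339492*1/68054 = -175620588/31631059 - 169746/34027 = -11345087488890/1076310044593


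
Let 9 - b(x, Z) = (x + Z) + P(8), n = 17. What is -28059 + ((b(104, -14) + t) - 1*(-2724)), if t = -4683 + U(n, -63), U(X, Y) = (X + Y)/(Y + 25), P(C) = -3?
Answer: -571801/19 ≈ -30095.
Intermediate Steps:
U(X, Y) = (X + Y)/(25 + Y)
b(x, Z) = 12 - Z - x (b(x, Z) = 9 - ((x + Z) - 3) = 9 - ((Z + x) - 3) = 9 - (-3 + Z + x) = 9 + (3 - Z - x) = 12 - Z - x)
t = -88954/19 (t = -4683 + (17 - 63)/(25 - 63) = -4683 - 46/(-38) = -4683 - 1/38*(-46) = -4683 + 23/19 = -88954/19 ≈ -4681.8)
-28059 + ((b(104, -14) + t) - 1*(-2724)) = -28059 + (((12 - 1*(-14) - 1*104) - 88954/19) - 1*(-2724)) = -28059 + (((12 + 14 - 104) - 88954/19) + 2724) = -28059 + ((-78 - 88954/19) + 2724) = -28059 + (-90436/19 + 2724) = -28059 - 38680/19 = -571801/19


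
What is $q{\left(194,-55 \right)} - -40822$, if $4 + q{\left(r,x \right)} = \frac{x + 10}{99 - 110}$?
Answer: $\frac{449043}{11} \approx 40822.0$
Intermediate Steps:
$q{\left(r,x \right)} = - \frac{54}{11} - \frac{x}{11}$ ($q{\left(r,x \right)} = -4 + \frac{x + 10}{99 - 110} = -4 + \frac{10 + x}{-11} = -4 + \left(10 + x\right) \left(- \frac{1}{11}\right) = -4 - \left(\frac{10}{11} + \frac{x}{11}\right) = - \frac{54}{11} - \frac{x}{11}$)
$q{\left(194,-55 \right)} - -40822 = \left(- \frac{54}{11} - -5\right) - -40822 = \left(- \frac{54}{11} + 5\right) + 40822 = \frac{1}{11} + 40822 = \frac{449043}{11}$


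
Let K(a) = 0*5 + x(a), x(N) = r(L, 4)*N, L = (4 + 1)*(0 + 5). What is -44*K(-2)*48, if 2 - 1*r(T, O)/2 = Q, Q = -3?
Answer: 42240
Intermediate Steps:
L = 25 (L = 5*5 = 25)
r(T, O) = 10 (r(T, O) = 4 - 2*(-3) = 4 + 6 = 10)
x(N) = 10*N
K(a) = 10*a (K(a) = 0*5 + 10*a = 0 + 10*a = 10*a)
-44*K(-2)*48 = -440*(-2)*48 = -44*(-20)*48 = 880*48 = 42240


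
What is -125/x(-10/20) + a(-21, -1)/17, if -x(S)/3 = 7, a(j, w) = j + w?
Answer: 1663/357 ≈ 4.6583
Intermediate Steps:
x(S) = -21 (x(S) = -3*7 = -21)
-125/x(-10/20) + a(-21, -1)/17 = -125/(-21) + (-21 - 1)/17 = -125*(-1/21) - 22*1/17 = 125/21 - 22/17 = 1663/357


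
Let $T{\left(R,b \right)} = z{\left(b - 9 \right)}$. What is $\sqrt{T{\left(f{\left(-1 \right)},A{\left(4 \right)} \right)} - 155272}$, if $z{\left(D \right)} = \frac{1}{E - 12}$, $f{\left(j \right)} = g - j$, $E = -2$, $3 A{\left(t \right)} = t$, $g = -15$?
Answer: $\frac{i \sqrt{30433326}}{14} \approx 394.05 i$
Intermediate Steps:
$A{\left(t \right)} = \frac{t}{3}$
$f{\left(j \right)} = -15 - j$
$z{\left(D \right)} = - \frac{1}{14}$ ($z{\left(D \right)} = \frac{1}{-2 - 12} = \frac{1}{-14} = - \frac{1}{14}$)
$T{\left(R,b \right)} = - \frac{1}{14}$
$\sqrt{T{\left(f{\left(-1 \right)},A{\left(4 \right)} \right)} - 155272} = \sqrt{- \frac{1}{14} - 155272} = \sqrt{- \frac{2173809}{14}} = \frac{i \sqrt{30433326}}{14}$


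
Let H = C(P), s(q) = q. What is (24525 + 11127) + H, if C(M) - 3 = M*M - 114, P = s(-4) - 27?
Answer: 36502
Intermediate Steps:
P = -31 (P = -4 - 27 = -31)
C(M) = -111 + M² (C(M) = 3 + (M*M - 114) = 3 + (M² - 114) = 3 + (-114 + M²) = -111 + M²)
H = 850 (H = -111 + (-31)² = -111 + 961 = 850)
(24525 + 11127) + H = (24525 + 11127) + 850 = 35652 + 850 = 36502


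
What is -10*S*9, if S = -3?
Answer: 270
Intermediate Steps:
-10*S*9 = -10*(-3)*9 = 30*9 = 270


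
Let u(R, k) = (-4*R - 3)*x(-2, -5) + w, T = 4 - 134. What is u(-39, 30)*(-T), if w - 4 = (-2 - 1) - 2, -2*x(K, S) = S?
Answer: 49595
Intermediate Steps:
x(K, S) = -S/2
w = -1 (w = 4 + ((-2 - 1) - 2) = 4 + (-3 - 2) = 4 - 5 = -1)
T = -130
u(R, k) = -17/2 - 10*R (u(R, k) = (-4*R - 3)*(-½*(-5)) - 1 = (-3 - 4*R)*(5/2) - 1 = (-15/2 - 10*R) - 1 = -17/2 - 10*R)
u(-39, 30)*(-T) = (-17/2 - 10*(-39))*(-1*(-130)) = (-17/2 + 390)*130 = (763/2)*130 = 49595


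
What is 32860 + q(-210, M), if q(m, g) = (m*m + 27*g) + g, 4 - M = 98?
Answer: 74328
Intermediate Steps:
M = -94 (M = 4 - 1*98 = 4 - 98 = -94)
q(m, g) = m² + 28*g (q(m, g) = (m² + 27*g) + g = m² + 28*g)
32860 + q(-210, M) = 32860 + ((-210)² + 28*(-94)) = 32860 + (44100 - 2632) = 32860 + 41468 = 74328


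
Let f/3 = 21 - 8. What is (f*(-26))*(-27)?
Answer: 27378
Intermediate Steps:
f = 39 (f = 3*(21 - 8) = 3*13 = 39)
(f*(-26))*(-27) = (39*(-26))*(-27) = -1014*(-27) = 27378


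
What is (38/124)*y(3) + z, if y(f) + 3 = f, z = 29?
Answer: 29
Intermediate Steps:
y(f) = -3 + f
(38/124)*y(3) + z = (38/124)*(-3 + 3) + 29 = (38*(1/124))*0 + 29 = (19/62)*0 + 29 = 0 + 29 = 29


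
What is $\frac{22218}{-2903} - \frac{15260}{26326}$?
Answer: $- \frac{314605424}{38212189} \approx -8.2331$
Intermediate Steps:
$\frac{22218}{-2903} - \frac{15260}{26326} = 22218 \left(- \frac{1}{2903}\right) - \frac{7630}{13163} = - \frac{22218}{2903} - \frac{7630}{13163} = - \frac{314605424}{38212189}$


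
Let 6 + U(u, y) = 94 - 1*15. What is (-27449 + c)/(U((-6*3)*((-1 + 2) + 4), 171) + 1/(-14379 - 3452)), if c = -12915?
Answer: -359865242/650831 ≈ -552.93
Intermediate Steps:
U(u, y) = 73 (U(u, y) = -6 + (94 - 1*15) = -6 + (94 - 15) = -6 + 79 = 73)
(-27449 + c)/(U((-6*3)*((-1 + 2) + 4), 171) + 1/(-14379 - 3452)) = (-27449 - 12915)/(73 + 1/(-14379 - 3452)) = -40364/(73 + 1/(-17831)) = -40364/(73 - 1/17831) = -40364/1301662/17831 = -40364*17831/1301662 = -359865242/650831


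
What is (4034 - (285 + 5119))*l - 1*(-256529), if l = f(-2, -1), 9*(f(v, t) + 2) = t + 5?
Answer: 2327941/9 ≈ 2.5866e+5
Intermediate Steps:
f(v, t) = -13/9 + t/9 (f(v, t) = -2 + (t + 5)/9 = -2 + (5 + t)/9 = -2 + (5/9 + t/9) = -13/9 + t/9)
l = -14/9 (l = -13/9 + (⅑)*(-1) = -13/9 - ⅑ = -14/9 ≈ -1.5556)
(4034 - (285 + 5119))*l - 1*(-256529) = (4034 - (285 + 5119))*(-14/9) - 1*(-256529) = (4034 - 1*5404)*(-14/9) + 256529 = (4034 - 5404)*(-14/9) + 256529 = -1370*(-14/9) + 256529 = 19180/9 + 256529 = 2327941/9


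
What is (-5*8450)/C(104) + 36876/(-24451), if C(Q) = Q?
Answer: -5697197/13972 ≈ -407.76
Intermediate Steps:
(-5*8450)/C(104) + 36876/(-24451) = -5*8450/104 + 36876/(-24451) = -42250*1/104 + 36876*(-1/24451) = -1625/4 - 5268/3493 = -5697197/13972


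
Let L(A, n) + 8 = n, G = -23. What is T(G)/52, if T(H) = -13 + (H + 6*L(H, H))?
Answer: -111/26 ≈ -4.2692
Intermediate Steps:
L(A, n) = -8 + n
T(H) = -61 + 7*H (T(H) = -13 + (H + 6*(-8 + H)) = -13 + (H + (-48 + 6*H)) = -13 + (-48 + 7*H) = -61 + 7*H)
T(G)/52 = (-61 + 7*(-23))/52 = (-61 - 161)*(1/52) = -222*1/52 = -111/26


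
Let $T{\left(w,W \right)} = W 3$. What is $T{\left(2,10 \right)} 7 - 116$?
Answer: $94$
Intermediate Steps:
$T{\left(w,W \right)} = 3 W$
$T{\left(2,10 \right)} 7 - 116 = 3 \cdot 10 \cdot 7 - 116 = 30 \cdot 7 - 116 = 210 - 116 = 94$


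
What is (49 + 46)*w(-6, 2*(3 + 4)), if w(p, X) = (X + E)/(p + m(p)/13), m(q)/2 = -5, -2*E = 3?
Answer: -30875/176 ≈ -175.43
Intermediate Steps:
E = -3/2 (E = -½*3 = -3/2 ≈ -1.5000)
m(q) = -10 (m(q) = 2*(-5) = -10)
w(p, X) = (-3/2 + X)/(-10/13 + p) (w(p, X) = (X - 3/2)/(p - 10/13) = (-3/2 + X)/(p - 10*1/13) = (-3/2 + X)/(p - 10/13) = (-3/2 + X)/(-10/13 + p))
(49 + 46)*w(-6, 2*(3 + 4)) = (49 + 46)*(13*(-3 + 2*(2*(3 + 4)))/(2*(-10 + 13*(-6)))) = 95*(13*(-3 + 2*(2*7))/(2*(-10 - 78))) = 95*((13/2)*(-3 + 2*14)/(-88)) = 95*((13/2)*(-1/88)*(-3 + 28)) = 95*((13/2)*(-1/88)*25) = 95*(-325/176) = -30875/176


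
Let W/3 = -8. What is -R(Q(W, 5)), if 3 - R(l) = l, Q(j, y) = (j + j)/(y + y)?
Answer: -39/5 ≈ -7.8000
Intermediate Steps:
W = -24 (W = 3*(-8) = -24)
Q(j, y) = j/y (Q(j, y) = (2*j)/((2*y)) = (2*j)*(1/(2*y)) = j/y)
R(l) = 3 - l
-R(Q(W, 5)) = -(3 - (-24)/5) = -(3 - 1*(-24/5)) = -(3 + 24/5) = -1*39/5 = -39/5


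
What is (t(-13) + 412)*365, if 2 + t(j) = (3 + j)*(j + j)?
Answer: 244550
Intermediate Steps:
t(j) = -2 + 2*j*(3 + j) (t(j) = -2 + (3 + j)*(j + j) = -2 + (3 + j)*(2*j) = -2 + 2*j*(3 + j))
(t(-13) + 412)*365 = ((-2 + 2*(-13)² + 6*(-13)) + 412)*365 = ((-2 + 2*169 - 78) + 412)*365 = ((-2 + 338 - 78) + 412)*365 = (258 + 412)*365 = 670*365 = 244550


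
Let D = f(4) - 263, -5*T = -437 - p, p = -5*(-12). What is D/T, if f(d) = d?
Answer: -185/71 ≈ -2.6056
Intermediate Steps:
p = 60
T = 497/5 (T = -(-437 - 1*60)/5 = -(-437 - 60)/5 = -⅕*(-497) = 497/5 ≈ 99.400)
D = -259 (D = 4 - 263 = -259)
D/T = -259/497/5 = -259*5/497 = -185/71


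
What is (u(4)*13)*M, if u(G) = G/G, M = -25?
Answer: -325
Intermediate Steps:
u(G) = 1
(u(4)*13)*M = (1*13)*(-25) = 13*(-25) = -325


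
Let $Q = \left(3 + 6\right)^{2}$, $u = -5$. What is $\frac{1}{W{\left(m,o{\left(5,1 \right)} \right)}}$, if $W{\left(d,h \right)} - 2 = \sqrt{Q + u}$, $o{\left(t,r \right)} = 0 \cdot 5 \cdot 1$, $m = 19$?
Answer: $- \frac{1}{36} + \frac{\sqrt{19}}{36} \approx 0.093303$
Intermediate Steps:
$o{\left(t,r \right)} = 0$ ($o{\left(t,r \right)} = 0 \cdot 1 = 0$)
$Q = 81$ ($Q = 9^{2} = 81$)
$W{\left(d,h \right)} = 2 + 2 \sqrt{19}$ ($W{\left(d,h \right)} = 2 + \sqrt{81 - 5} = 2 + \sqrt{76} = 2 + 2 \sqrt{19}$)
$\frac{1}{W{\left(m,o{\left(5,1 \right)} \right)}} = \frac{1}{2 + 2 \sqrt{19}}$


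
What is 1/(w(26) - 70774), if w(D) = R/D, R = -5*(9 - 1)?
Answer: -13/920082 ≈ -1.4129e-5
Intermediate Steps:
R = -40 (R = -5*8 = -40)
w(D) = -40/D
1/(w(26) - 70774) = 1/(-40/26 - 70774) = 1/(-40*1/26 - 70774) = 1/(-20/13 - 70774) = 1/(-920082/13) = -13/920082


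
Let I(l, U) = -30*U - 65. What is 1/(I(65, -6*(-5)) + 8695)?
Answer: 1/7730 ≈ 0.00012937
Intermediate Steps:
I(l, U) = -65 - 30*U
1/(I(65, -6*(-5)) + 8695) = 1/((-65 - (-180)*(-5)) + 8695) = 1/((-65 - 30*30) + 8695) = 1/((-65 - 900) + 8695) = 1/(-965 + 8695) = 1/7730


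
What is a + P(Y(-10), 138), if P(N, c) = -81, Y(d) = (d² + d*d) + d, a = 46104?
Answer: 46023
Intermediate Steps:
Y(d) = d + 2*d² (Y(d) = (d² + d²) + d = 2*d² + d = d + 2*d²)
a + P(Y(-10), 138) = 46104 - 81 = 46023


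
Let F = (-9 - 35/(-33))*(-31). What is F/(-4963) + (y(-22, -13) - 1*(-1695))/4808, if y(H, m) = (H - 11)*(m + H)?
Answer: 213859787/393724716 ≈ 0.54317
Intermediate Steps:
y(H, m) = (-11 + H)*(H + m)
F = 8122/33 (F = (-9 - 35*(-1/33))*(-31) = (-9 + 35/33)*(-31) = -262/33*(-31) = 8122/33 ≈ 246.12)
F/(-4963) + (y(-22, -13) - 1*(-1695))/4808 = (8122/33)/(-4963) + (((-22)² - 11*(-22) - 11*(-13) - 22*(-13)) - 1*(-1695))/4808 = (8122/33)*(-1/4963) + ((484 + 242 + 143 + 286) + 1695)*(1/4808) = -8122/163779 + (1155 + 1695)*(1/4808) = -8122/163779 + 2850*(1/4808) = -8122/163779 + 1425/2404 = 213859787/393724716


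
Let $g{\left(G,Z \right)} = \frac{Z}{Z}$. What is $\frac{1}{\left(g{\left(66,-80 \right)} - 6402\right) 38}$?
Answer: $- \frac{1}{243238} \approx -4.1112 \cdot 10^{-6}$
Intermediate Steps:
$g{\left(G,Z \right)} = 1$
$\frac{1}{\left(g{\left(66,-80 \right)} - 6402\right) 38} = \frac{1}{\left(1 - 6402\right) 38} = \frac{1}{\left(-6401\right) 38} = \frac{1}{-243238} = - \frac{1}{243238}$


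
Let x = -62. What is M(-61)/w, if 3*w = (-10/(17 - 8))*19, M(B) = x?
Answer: 837/95 ≈ 8.8105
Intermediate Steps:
M(B) = -62
w = -190/27 (w = ((-10/(17 - 8))*19)/3 = ((-10/9)*19)/3 = (((1/9)*(-10))*19)/3 = (-10/9*19)/3 = (1/3)*(-190/9) = -190/27 ≈ -7.0370)
M(-61)/w = -62/(-190/27) = -62*(-27/190) = 837/95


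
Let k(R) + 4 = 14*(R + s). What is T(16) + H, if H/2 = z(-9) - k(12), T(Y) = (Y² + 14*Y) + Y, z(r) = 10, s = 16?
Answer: -260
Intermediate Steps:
k(R) = 220 + 14*R (k(R) = -4 + 14*(R + 16) = -4 + 14*(16 + R) = -4 + (224 + 14*R) = 220 + 14*R)
T(Y) = Y² + 15*Y
H = -756 (H = 2*(10 - (220 + 14*12)) = 2*(10 - (220 + 168)) = 2*(10 - 1*388) = 2*(10 - 388) = 2*(-378) = -756)
T(16) + H = 16*(15 + 16) - 756 = 16*31 - 756 = 496 - 756 = -260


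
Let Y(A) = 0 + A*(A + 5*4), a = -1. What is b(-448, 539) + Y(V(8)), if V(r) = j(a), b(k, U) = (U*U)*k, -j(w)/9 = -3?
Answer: -130152139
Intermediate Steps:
j(w) = 27 (j(w) = -9*(-3) = 27)
b(k, U) = k*U² (b(k, U) = U²*k = k*U²)
V(r) = 27
Y(A) = A*(20 + A) (Y(A) = 0 + A*(A + 20) = 0 + A*(20 + A) = A*(20 + A))
b(-448, 539) + Y(V(8)) = -448*539² + 27*(20 + 27) = -448*290521 + 27*47 = -130153408 + 1269 = -130152139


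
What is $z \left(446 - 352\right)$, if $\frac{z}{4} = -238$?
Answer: $-89488$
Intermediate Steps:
$z = -952$ ($z = 4 \left(-238\right) = -952$)
$z \left(446 - 352\right) = - 952 \left(446 - 352\right) = \left(-952\right) 94 = -89488$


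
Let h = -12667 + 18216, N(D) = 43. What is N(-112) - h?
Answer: -5506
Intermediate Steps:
h = 5549
N(-112) - h = 43 - 1*5549 = 43 - 5549 = -5506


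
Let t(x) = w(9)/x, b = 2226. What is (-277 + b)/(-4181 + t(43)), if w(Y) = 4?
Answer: -83807/179779 ≈ -0.46617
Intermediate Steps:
t(x) = 4/x
(-277 + b)/(-4181 + t(43)) = (-277 + 2226)/(-4181 + 4/43) = 1949/(-4181 + 4*(1/43)) = 1949/(-4181 + 4/43) = 1949/(-179779/43) = 1949*(-43/179779) = -83807/179779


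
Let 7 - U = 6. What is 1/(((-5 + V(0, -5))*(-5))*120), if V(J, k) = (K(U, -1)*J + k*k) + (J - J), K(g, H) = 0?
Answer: -1/12000 ≈ -8.3333e-5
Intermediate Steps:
U = 1 (U = 7 - 1*6 = 7 - 6 = 1)
V(J, k) = k² (V(J, k) = (0*J + k*k) + (J - J) = (0 + k²) + 0 = k² + 0 = k²)
1/(((-5 + V(0, -5))*(-5))*120) = 1/(((-5 + (-5)²)*(-5))*120) = 1/(((-5 + 25)*(-5))*120) = 1/((20*(-5))*120) = 1/(-100*120) = 1/(-12000) = -1/12000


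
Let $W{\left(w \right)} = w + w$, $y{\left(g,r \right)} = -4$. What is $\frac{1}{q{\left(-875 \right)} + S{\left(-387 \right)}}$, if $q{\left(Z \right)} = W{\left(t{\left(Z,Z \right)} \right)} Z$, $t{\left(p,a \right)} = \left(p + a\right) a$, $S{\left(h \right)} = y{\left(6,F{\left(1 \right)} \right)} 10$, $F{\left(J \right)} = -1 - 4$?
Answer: $- \frac{1}{2679687540} \approx -3.7318 \cdot 10^{-10}$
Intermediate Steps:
$F{\left(J \right)} = -5$
$S{\left(h \right)} = -40$ ($S{\left(h \right)} = \left(-4\right) 10 = -40$)
$t{\left(p,a \right)} = a \left(a + p\right)$ ($t{\left(p,a \right)} = \left(a + p\right) a = a \left(a + p\right)$)
$W{\left(w \right)} = 2 w$
$q{\left(Z \right)} = 4 Z^{3}$ ($q{\left(Z \right)} = 2 Z \left(Z + Z\right) Z = 2 Z 2 Z Z = 2 \cdot 2 Z^{2} Z = 4 Z^{2} Z = 4 Z^{3}$)
$\frac{1}{q{\left(-875 \right)} + S{\left(-387 \right)}} = \frac{1}{4 \left(-875\right)^{3} - 40} = \frac{1}{4 \left(-669921875\right) - 40} = \frac{1}{-2679687500 - 40} = \frac{1}{-2679687540} = - \frac{1}{2679687540}$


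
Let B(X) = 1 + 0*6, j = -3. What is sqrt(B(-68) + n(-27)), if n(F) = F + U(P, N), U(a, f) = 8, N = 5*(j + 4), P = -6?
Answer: 3*I*sqrt(2) ≈ 4.2426*I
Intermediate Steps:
N = 5 (N = 5*(-3 + 4) = 5*1 = 5)
B(X) = 1 (B(X) = 1 + 0 = 1)
n(F) = 8 + F (n(F) = F + 8 = 8 + F)
sqrt(B(-68) + n(-27)) = sqrt(1 + (8 - 27)) = sqrt(1 - 19) = sqrt(-18) = 3*I*sqrt(2)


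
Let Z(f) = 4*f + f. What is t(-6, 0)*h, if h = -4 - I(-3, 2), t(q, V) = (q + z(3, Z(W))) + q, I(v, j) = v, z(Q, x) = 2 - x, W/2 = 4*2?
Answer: 90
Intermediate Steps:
W = 16 (W = 2*(4*2) = 2*8 = 16)
Z(f) = 5*f
t(q, V) = -78 + 2*q (t(q, V) = (q + (2 - 5*16)) + q = (q + (2 - 1*80)) + q = (q + (2 - 80)) + q = (q - 78) + q = (-78 + q) + q = -78 + 2*q)
h = -1 (h = -4 - 1*(-3) = -4 + 3 = -1)
t(-6, 0)*h = (-78 + 2*(-6))*(-1) = (-78 - 12)*(-1) = -90*(-1) = 90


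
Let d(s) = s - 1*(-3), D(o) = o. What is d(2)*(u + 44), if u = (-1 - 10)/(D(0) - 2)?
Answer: 495/2 ≈ 247.50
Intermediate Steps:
d(s) = 3 + s (d(s) = s + 3 = 3 + s)
u = 11/2 (u = (-1 - 10)/(0 - 2) = -11/(-2) = -11*(-½) = 11/2 ≈ 5.5000)
d(2)*(u + 44) = (3 + 2)*(11/2 + 44) = 5*(99/2) = 495/2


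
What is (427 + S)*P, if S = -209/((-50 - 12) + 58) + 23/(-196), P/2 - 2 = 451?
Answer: 21270615/49 ≈ 4.3409e+5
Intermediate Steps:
P = 906 (P = 4 + 2*451 = 4 + 902 = 906)
S = 5109/98 (S = -209/(-62 + 58) + 23*(-1/196) = -209/(-4) - 23/196 = -209*(-¼) - 23/196 = 209/4 - 23/196 = 5109/98 ≈ 52.133)
(427 + S)*P = (427 + 5109/98)*906 = (46955/98)*906 = 21270615/49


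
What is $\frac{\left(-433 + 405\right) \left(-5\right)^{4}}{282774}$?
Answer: $- \frac{8750}{141387} \approx -0.061887$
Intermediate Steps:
$\frac{\left(-433 + 405\right) \left(-5\right)^{4}}{282774} = \left(-28\right) 625 \cdot \frac{1}{282774} = \left(-17500\right) \frac{1}{282774} = - \frac{8750}{141387}$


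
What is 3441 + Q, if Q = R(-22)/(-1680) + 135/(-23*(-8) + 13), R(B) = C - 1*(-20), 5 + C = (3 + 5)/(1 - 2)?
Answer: 162722683/47280 ≈ 3441.7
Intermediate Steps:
C = -13 (C = -5 + (3 + 5)/(1 - 2) = -5 + 8/(-1) = -5 + 8*(-1) = -5 - 8 = -13)
R(B) = 7 (R(B) = -13 - 1*(-20) = -13 + 20 = 7)
Q = 32203/47280 (Q = 7/(-1680) + 135/(-23*(-8) + 13) = 7*(-1/1680) + 135/(184 + 13) = -1/240 + 135/197 = 32203/47280 ≈ 0.68111)
3441 + Q = 3441 + 32203/47280 = 162722683/47280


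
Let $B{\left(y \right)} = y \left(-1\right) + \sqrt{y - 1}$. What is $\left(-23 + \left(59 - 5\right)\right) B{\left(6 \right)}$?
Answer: $-186 + 31 \sqrt{5} \approx -116.68$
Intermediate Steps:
$B{\left(y \right)} = \sqrt{-1 + y} - y$ ($B{\left(y \right)} = - y + \sqrt{-1 + y} = \sqrt{-1 + y} - y$)
$\left(-23 + \left(59 - 5\right)\right) B{\left(6 \right)} = \left(-23 + \left(59 - 5\right)\right) \left(\sqrt{-1 + 6} - 6\right) = \left(-23 + 54\right) \left(\sqrt{5} - 6\right) = 31 \left(-6 + \sqrt{5}\right) = -186 + 31 \sqrt{5}$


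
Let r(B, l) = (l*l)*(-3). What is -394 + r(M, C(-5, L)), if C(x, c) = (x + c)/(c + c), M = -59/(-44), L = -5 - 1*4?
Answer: -10687/27 ≈ -395.81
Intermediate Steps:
L = -9 (L = -5 - 4 = -9)
M = 59/44 (M = -59*(-1/44) = 59/44 ≈ 1.3409)
C(x, c) = (c + x)/(2*c) (C(x, c) = (c + x)/((2*c)) = (c + x)*(1/(2*c)) = (c + x)/(2*c))
r(B, l) = -3*l² (r(B, l) = l²*(-3) = -3*l²)
-394 + r(M, C(-5, L)) = -394 - 3*(-9 - 5)²/324 = -394 - 3*((½)*(-⅑)*(-14))² = -394 - 3*(7/9)² = -394 - 3*49/81 = -394 - 49/27 = -10687/27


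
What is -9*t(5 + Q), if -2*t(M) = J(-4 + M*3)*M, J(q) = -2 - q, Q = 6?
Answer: -3069/2 ≈ -1534.5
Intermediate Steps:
t(M) = -M*(2 - 3*M)/2 (t(M) = -(-2 - (-4 + M*3))*M/2 = -(-2 - (-4 + 3*M))*M/2 = -(-2 + (4 - 3*M))*M/2 = -(2 - 3*M)*M/2 = -M*(2 - 3*M)/2)
-9*t(5 + Q) = -9*(5 + 6)*(-2 + 3*(5 + 6))/2 = -9*11*(-2 + 3*11)/2 = -9*11*(-2 + 33)/2 = -9*11*31/2 = -9*341/2 = -3069/2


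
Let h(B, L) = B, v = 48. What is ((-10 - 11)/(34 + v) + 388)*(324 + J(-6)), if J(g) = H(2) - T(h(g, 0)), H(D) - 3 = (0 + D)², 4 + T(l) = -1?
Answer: 5341560/41 ≈ 1.3028e+5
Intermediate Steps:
T(l) = -5 (T(l) = -4 - 1 = -5)
H(D) = 3 + D² (H(D) = 3 + (0 + D)² = 3 + D²)
J(g) = 12 (J(g) = (3 + 2²) - 1*(-5) = (3 + 4) + 5 = 7 + 5 = 12)
((-10 - 11)/(34 + v) + 388)*(324 + J(-6)) = ((-10 - 11)/(34 + 48) + 388)*(324 + 12) = (-21/82 + 388)*336 = (31795/82)*336 = 5341560/41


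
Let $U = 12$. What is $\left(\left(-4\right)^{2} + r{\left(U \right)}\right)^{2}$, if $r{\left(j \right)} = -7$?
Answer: $81$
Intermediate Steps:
$\left(\left(-4\right)^{2} + r{\left(U \right)}\right)^{2} = \left(\left(-4\right)^{2} - 7\right)^{2} = \left(16 - 7\right)^{2} = 9^{2} = 81$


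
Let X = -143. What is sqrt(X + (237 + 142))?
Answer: 2*sqrt(59) ≈ 15.362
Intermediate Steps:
sqrt(X + (237 + 142)) = sqrt(-143 + (237 + 142)) = sqrt(-143 + 379) = sqrt(236) = 2*sqrt(59)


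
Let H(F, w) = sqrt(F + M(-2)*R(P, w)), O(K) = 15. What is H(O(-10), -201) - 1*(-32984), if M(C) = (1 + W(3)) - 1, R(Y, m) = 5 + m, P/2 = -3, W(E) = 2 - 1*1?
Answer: 32984 + I*sqrt(181) ≈ 32984.0 + 13.454*I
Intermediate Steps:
W(E) = 1 (W(E) = 2 - 1 = 1)
P = -6 (P = 2*(-3) = -6)
M(C) = 1 (M(C) = (1 + 1) - 1 = 2 - 1 = 1)
H(F, w) = sqrt(5 + F + w) (H(F, w) = sqrt(F + 1*(5 + w)) = sqrt(F + (5 + w)) = sqrt(5 + F + w))
H(O(-10), -201) - 1*(-32984) = sqrt(5 + 15 - 201) - 1*(-32984) = sqrt(-181) + 32984 = I*sqrt(181) + 32984 = 32984 + I*sqrt(181)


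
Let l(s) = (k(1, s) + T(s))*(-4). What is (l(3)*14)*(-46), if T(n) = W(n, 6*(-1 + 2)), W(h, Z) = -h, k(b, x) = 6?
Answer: 7728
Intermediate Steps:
T(n) = -n
l(s) = -24 + 4*s (l(s) = (6 - s)*(-4) = -24 + 4*s)
(l(3)*14)*(-46) = ((-24 + 4*3)*14)*(-46) = ((-24 + 12)*14)*(-46) = -12*14*(-46) = -168*(-46) = 7728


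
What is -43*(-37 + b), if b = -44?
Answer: 3483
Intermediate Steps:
-43*(-37 + b) = -43*(-37 - 44) = -43*(-81) = 3483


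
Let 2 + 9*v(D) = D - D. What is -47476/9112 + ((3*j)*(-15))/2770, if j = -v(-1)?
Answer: -3289991/631006 ≈ -5.2139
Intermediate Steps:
v(D) = -2/9 (v(D) = -2/9 + (D - D)/9 = -2/9 + (1/9)*0 = -2/9 + 0 = -2/9)
j = 2/9 (j = -1*(-2/9) = 2/9 ≈ 0.22222)
-47476/9112 + ((3*j)*(-15))/2770 = -47476/9112 + ((3*(2/9))*(-15))/2770 = -47476*1/9112 + ((2/3)*(-15))*(1/2770) = -11869/2278 - 10*1/2770 = -11869/2278 - 1/277 = -3289991/631006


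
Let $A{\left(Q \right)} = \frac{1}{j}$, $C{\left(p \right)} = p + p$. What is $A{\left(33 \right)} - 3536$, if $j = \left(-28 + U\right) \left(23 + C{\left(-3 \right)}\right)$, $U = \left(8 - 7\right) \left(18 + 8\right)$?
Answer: $- \frac{120225}{34} \approx -3536.0$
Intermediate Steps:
$C{\left(p \right)} = 2 p$
$U = 26$ ($U = 1 \cdot 26 = 26$)
$j = -34$ ($j = \left(-28 + 26\right) \left(23 + 2 \left(-3\right)\right) = - 2 \left(23 - 6\right) = \left(-2\right) 17 = -34$)
$A{\left(Q \right)} = - \frac{1}{34}$ ($A{\left(Q \right)} = \frac{1}{-34} = - \frac{1}{34}$)
$A{\left(33 \right)} - 3536 = - \frac{1}{34} - 3536 = - \frac{120225}{34}$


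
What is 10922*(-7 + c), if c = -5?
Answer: -131064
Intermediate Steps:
10922*(-7 + c) = 10922*(-7 - 5) = 10922*(-12) = -131064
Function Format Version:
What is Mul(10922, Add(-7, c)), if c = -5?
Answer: -131064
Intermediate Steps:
Mul(10922, Add(-7, c)) = Mul(10922, Add(-7, -5)) = Mul(10922, -12) = -131064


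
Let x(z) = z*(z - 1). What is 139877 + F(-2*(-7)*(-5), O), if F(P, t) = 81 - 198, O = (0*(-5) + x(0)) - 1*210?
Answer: 139760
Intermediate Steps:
x(z) = z*(-1 + z)
O = -210 (O = (0*(-5) + 0*(-1 + 0)) - 1*210 = (0 + 0*(-1)) - 210 = (0 + 0) - 210 = 0 - 210 = -210)
F(P, t) = -117
139877 + F(-2*(-7)*(-5), O) = 139877 - 117 = 139760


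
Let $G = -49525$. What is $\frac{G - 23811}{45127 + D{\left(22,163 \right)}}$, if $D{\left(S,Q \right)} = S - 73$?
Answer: $- \frac{18334}{11269} \approx -1.6269$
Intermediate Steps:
$D{\left(S,Q \right)} = -73 + S$
$\frac{G - 23811}{45127 + D{\left(22,163 \right)}} = \frac{-49525 - 23811}{45127 + \left(-73 + 22\right)} = - \frac{73336}{45127 - 51} = - \frac{73336}{45076} = \left(-73336\right) \frac{1}{45076} = - \frac{18334}{11269}$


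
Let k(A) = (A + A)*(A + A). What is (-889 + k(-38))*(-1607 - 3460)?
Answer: -24762429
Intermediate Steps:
k(A) = 4*A² (k(A) = (2*A)*(2*A) = 4*A²)
(-889 + k(-38))*(-1607 - 3460) = (-889 + 4*(-38)²)*(-1607 - 3460) = (-889 + 4*1444)*(-5067) = (-889 + 5776)*(-5067) = 4887*(-5067) = -24762429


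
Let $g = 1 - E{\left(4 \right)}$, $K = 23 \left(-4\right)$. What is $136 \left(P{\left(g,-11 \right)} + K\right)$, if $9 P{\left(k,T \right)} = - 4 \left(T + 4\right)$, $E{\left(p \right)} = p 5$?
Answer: $- \frac{108800}{9} \approx -12089.0$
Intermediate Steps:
$E{\left(p \right)} = 5 p$
$K = -92$
$g = -19$ ($g = 1 - 5 \cdot 4 = 1 - 20 = -19$)
$P{\left(k,T \right)} = - \frac{16}{9} - \frac{4 T}{9}$ ($P{\left(k,T \right)} = \frac{\left(-4\right) \left(T + 4\right)}{9} = \frac{\left(-4\right) \left(4 + T\right)}{9} = \frac{-16 - 4 T}{9} = - \frac{16}{9} - \frac{4 T}{9}$)
$136 \left(P{\left(g,-11 \right)} + K\right) = 136 \left(\left(- \frac{16}{9} - - \frac{44}{9}\right) - 92\right) = 136 \left(\left(- \frac{16}{9} + \frac{44}{9}\right) - 92\right) = 136 \left(\frac{28}{9} - 92\right) = 136 \left(- \frac{800}{9}\right) = - \frac{108800}{9}$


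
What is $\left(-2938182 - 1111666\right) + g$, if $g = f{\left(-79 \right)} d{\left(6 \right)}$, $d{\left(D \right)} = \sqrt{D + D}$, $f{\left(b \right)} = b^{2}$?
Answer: $-4049848 + 12482 \sqrt{3} \approx -4.0282 \cdot 10^{6}$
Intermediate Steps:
$d{\left(D \right)} = \sqrt{2} \sqrt{D}$ ($d{\left(D \right)} = \sqrt{2 D} = \sqrt{2} \sqrt{D}$)
$g = 12482 \sqrt{3}$ ($g = \left(-79\right)^{2} \sqrt{2} \sqrt{6} = 6241 \cdot 2 \sqrt{3} = 12482 \sqrt{3} \approx 21619.0$)
$\left(-2938182 - 1111666\right) + g = \left(-2938182 - 1111666\right) + 12482 \sqrt{3} = -4049848 + 12482 \sqrt{3}$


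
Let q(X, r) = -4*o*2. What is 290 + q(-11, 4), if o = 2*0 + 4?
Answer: 258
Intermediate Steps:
o = 4 (o = 0 + 4 = 4)
q(X, r) = -32 (q(X, r) = -4*4*2 = -16*2 = -32)
290 + q(-11, 4) = 290 - 32 = 258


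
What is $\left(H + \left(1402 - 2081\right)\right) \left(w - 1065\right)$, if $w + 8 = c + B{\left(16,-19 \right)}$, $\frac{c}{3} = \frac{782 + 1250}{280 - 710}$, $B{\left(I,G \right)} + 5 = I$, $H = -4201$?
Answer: $\frac{225824928}{43} \approx 5.2517 \cdot 10^{6}$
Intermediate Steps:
$B{\left(I,G \right)} = -5 + I$
$c = - \frac{3048}{215}$ ($c = 3 \frac{782 + 1250}{280 - 710} = 3 \frac{2032}{-430} = 3 \cdot 2032 \left(- \frac{1}{430}\right) = 3 \left(- \frac{1016}{215}\right) = - \frac{3048}{215} \approx -14.177$)
$w = - \frac{2403}{215}$ ($w = -8 + \left(- \frac{3048}{215} + \left(-5 + 16\right)\right) = -8 + \left(- \frac{3048}{215} + 11\right) = -8 - \frac{683}{215} = - \frac{2403}{215} \approx -11.177$)
$\left(H + \left(1402 - 2081\right)\right) \left(w - 1065\right) = \left(-4201 + \left(1402 - 2081\right)\right) \left(- \frac{2403}{215} - 1065\right) = \left(-4201 + \left(1402 - 2081\right)\right) \left(- \frac{231378}{215}\right) = \left(-4201 - 679\right) \left(- \frac{231378}{215}\right) = \left(-4880\right) \left(- \frac{231378}{215}\right) = \frac{225824928}{43}$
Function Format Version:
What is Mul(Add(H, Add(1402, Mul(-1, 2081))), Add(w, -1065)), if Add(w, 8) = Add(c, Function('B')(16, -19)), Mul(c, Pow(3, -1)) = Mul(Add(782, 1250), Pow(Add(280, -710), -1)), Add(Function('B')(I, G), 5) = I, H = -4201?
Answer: Rational(225824928, 43) ≈ 5.2517e+6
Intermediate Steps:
Function('B')(I, G) = Add(-5, I)
c = Rational(-3048, 215) (c = Mul(3, Mul(Add(782, 1250), Pow(Add(280, -710), -1))) = Mul(3, Mul(2032, Pow(-430, -1))) = Mul(3, Mul(2032, Rational(-1, 430))) = Mul(3, Rational(-1016, 215)) = Rational(-3048, 215) ≈ -14.177)
w = Rational(-2403, 215) (w = Add(-8, Add(Rational(-3048, 215), Add(-5, 16))) = Add(-8, Add(Rational(-3048, 215), 11)) = Add(-8, Rational(-683, 215)) = Rational(-2403, 215) ≈ -11.177)
Mul(Add(H, Add(1402, Mul(-1, 2081))), Add(w, -1065)) = Mul(Add(-4201, Add(1402, Mul(-1, 2081))), Add(Rational(-2403, 215), -1065)) = Mul(Add(-4201, Add(1402, -2081)), Rational(-231378, 215)) = Mul(Add(-4201, -679), Rational(-231378, 215)) = Mul(-4880, Rational(-231378, 215)) = Rational(225824928, 43)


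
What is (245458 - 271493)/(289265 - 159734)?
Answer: -26035/129531 ≈ -0.20099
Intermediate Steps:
(245458 - 271493)/(289265 - 159734) = -26035/129531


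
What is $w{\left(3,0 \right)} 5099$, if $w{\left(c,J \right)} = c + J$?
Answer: $15297$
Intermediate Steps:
$w{\left(c,J \right)} = J + c$
$w{\left(3,0 \right)} 5099 = \left(0 + 3\right) 5099 = 3 \cdot 5099 = 15297$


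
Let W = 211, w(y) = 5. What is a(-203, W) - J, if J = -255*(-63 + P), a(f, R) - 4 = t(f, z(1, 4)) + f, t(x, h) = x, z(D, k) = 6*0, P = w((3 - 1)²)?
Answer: -15192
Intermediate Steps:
P = 5
z(D, k) = 0
a(f, R) = 4 + 2*f (a(f, R) = 4 + (f + f) = 4 + 2*f)
J = 14790 (J = -255*(-63 + 5) = -255*(-58) = 14790)
a(-203, W) - J = (4 + 2*(-203)) - 1*14790 = (4 - 406) - 14790 = -402 - 14790 = -15192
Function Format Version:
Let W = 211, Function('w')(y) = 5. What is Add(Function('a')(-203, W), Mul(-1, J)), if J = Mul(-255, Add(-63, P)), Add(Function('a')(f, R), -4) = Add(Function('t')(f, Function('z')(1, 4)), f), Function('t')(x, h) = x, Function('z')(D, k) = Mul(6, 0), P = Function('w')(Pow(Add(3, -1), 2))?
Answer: -15192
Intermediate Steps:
P = 5
Function('z')(D, k) = 0
Function('a')(f, R) = Add(4, Mul(2, f)) (Function('a')(f, R) = Add(4, Add(f, f)) = Add(4, Mul(2, f)))
J = 14790 (J = Mul(-255, Add(-63, 5)) = Mul(-255, -58) = 14790)
Add(Function('a')(-203, W), Mul(-1, J)) = Add(Add(4, Mul(2, -203)), Mul(-1, 14790)) = Add(Add(4, -406), -14790) = Add(-402, -14790) = -15192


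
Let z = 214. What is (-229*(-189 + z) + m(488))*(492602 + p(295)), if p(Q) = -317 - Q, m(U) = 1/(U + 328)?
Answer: -1149189996005/408 ≈ -2.8166e+9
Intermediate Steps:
m(U) = 1/(328 + U)
(-229*(-189 + z) + m(488))*(492602 + p(295)) = (-229*(-189 + 214) + 1/(328 + 488))*(492602 + (-317 - 1*295)) = (-229*25 + 1/816)*(492602 + (-317 - 295)) = (-5725 + 1/816)*(492602 - 612) = -4671599/816*491990 = -1149189996005/408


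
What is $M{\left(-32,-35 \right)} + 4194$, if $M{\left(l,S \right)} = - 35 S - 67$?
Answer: $5352$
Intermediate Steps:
$M{\left(l,S \right)} = -67 - 35 S$
$M{\left(-32,-35 \right)} + 4194 = \left(-67 - -1225\right) + 4194 = \left(-67 + 1225\right) + 4194 = 1158 + 4194 = 5352$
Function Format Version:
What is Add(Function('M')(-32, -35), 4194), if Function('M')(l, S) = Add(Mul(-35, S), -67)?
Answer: 5352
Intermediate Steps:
Function('M')(l, S) = Add(-67, Mul(-35, S))
Add(Function('M')(-32, -35), 4194) = Add(Add(-67, Mul(-35, -35)), 4194) = Add(Add(-67, 1225), 4194) = Add(1158, 4194) = 5352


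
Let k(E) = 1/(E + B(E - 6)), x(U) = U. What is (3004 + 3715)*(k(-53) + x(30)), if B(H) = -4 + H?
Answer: 23375401/116 ≈ 2.0151e+5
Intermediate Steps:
k(E) = 1/(-10 + 2*E) (k(E) = 1/(E + (-4 + (E - 6))) = 1/(E + (-4 + (-6 + E))) = 1/(E + (-10 + E)) = 1/(-10 + 2*E))
(3004 + 3715)*(k(-53) + x(30)) = (3004 + 3715)*(1/(2*(-5 - 53)) + 30) = 6719*((½)/(-58) + 30) = 6719*((½)*(-1/58) + 30) = 6719*(-1/116 + 30) = 6719*(3479/116) = 23375401/116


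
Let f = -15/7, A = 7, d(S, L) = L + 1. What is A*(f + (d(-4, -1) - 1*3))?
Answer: -36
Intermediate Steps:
d(S, L) = 1 + L
f = -15/7 (f = -15*1/7 = -15/7 ≈ -2.1429)
A*(f + (d(-4, -1) - 1*3)) = 7*(-15/7 + ((1 - 1) - 1*3)) = 7*(-15/7 + (0 - 3)) = 7*(-15/7 - 3) = 7*(-36/7) = -36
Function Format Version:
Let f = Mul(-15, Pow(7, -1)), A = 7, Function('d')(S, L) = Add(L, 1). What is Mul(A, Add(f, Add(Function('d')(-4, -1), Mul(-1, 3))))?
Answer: -36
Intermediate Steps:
Function('d')(S, L) = Add(1, L)
f = Rational(-15, 7) (f = Mul(-15, Rational(1, 7)) = Rational(-15, 7) ≈ -2.1429)
Mul(A, Add(f, Add(Function('d')(-4, -1), Mul(-1, 3)))) = Mul(7, Add(Rational(-15, 7), Add(Add(1, -1), Mul(-1, 3)))) = Mul(7, Add(Rational(-15, 7), Add(0, -3))) = Mul(7, Add(Rational(-15, 7), -3)) = Mul(7, Rational(-36, 7)) = -36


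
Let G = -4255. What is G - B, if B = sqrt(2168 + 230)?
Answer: -4255 - sqrt(2398) ≈ -4304.0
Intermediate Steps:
B = sqrt(2398) ≈ 48.969
G - B = -4255 - sqrt(2398)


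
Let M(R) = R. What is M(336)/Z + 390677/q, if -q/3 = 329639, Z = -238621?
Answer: -93556012529/235976363457 ≈ -0.39646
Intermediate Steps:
q = -988917 (q = -3*329639 = -988917)
M(336)/Z + 390677/q = 336/(-238621) + 390677/(-988917) = 336*(-1/238621) + 390677*(-1/988917) = -336/238621 - 390677/988917 = -93556012529/235976363457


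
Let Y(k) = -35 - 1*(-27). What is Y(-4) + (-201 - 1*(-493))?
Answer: 284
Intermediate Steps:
Y(k) = -8 (Y(k) = -35 + 27 = -8)
Y(-4) + (-201 - 1*(-493)) = -8 + (-201 - 1*(-493)) = -8 + (-201 + 493) = -8 + 292 = 284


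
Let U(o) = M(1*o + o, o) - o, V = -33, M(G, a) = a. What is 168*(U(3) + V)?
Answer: -5544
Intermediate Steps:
U(o) = 0 (U(o) = o - o = 0)
168*(U(3) + V) = 168*(0 - 33) = 168*(-33) = -5544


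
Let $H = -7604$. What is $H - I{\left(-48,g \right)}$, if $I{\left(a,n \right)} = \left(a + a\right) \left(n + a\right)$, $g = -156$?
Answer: $-27188$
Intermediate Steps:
$I{\left(a,n \right)} = 2 a \left(a + n\right)$
$H - I{\left(-48,g \right)} = -7604 - 2 \left(-48\right) \left(-48 - 156\right) = -7604 - 2 \left(-48\right) \left(-204\right) = -7604 - 19584 = -27188$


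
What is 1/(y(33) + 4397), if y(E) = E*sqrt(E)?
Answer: 4397/19297672 - 33*sqrt(33)/19297672 ≈ 0.00021803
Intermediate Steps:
y(E) = E**(3/2)
1/(y(33) + 4397) = 1/(33**(3/2) + 4397) = 1/(33*sqrt(33) + 4397) = 1/(4397 + 33*sqrt(33))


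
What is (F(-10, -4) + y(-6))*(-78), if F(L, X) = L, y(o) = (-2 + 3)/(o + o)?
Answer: 1573/2 ≈ 786.50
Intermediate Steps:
y(o) = 1/(2*o)
(F(-10, -4) + y(-6))*(-78) = (-10 + (½)/(-6))*(-78) = (-10 + (½)*(-⅙))*(-78) = (-10 - 1/12)*(-78) = -121/12*(-78) = 1573/2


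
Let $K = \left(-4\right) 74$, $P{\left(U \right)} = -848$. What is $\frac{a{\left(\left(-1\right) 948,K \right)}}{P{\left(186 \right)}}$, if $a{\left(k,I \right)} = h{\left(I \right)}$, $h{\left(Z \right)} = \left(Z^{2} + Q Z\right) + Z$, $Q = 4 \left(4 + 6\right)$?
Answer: $- \frac{9435}{106} \approx -89.009$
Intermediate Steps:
$Q = 40$ ($Q = 4 \cdot 10 = 40$)
$h{\left(Z \right)} = Z^{2} + 41 Z$ ($h{\left(Z \right)} = \left(Z^{2} + 40 Z\right) + Z = Z^{2} + 41 Z$)
$K = -296$
$a{\left(k,I \right)} = I \left(41 + I\right)$
$\frac{a{\left(\left(-1\right) 948,K \right)}}{P{\left(186 \right)}} = \frac{\left(-296\right) \left(41 - 296\right)}{-848} = \left(-296\right) \left(-255\right) \left(- \frac{1}{848}\right) = 75480 \left(- \frac{1}{848}\right) = - \frac{9435}{106}$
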